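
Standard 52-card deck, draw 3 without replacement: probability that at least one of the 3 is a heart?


P(at least one) = 1 - P(none)
P(none) = (39/52) × (38/51) × (37/50) = 0.413529
P(at least one) = 1 - 0.413529 = 0.5865

P = 0.5865


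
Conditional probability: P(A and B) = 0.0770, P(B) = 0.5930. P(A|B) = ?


P(A|B) = 0.0770/0.5930 = 0.1298

P(A|B) = 0.1298


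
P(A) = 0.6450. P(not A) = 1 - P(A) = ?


P(not A) = 1 - 0.6450 = 0.3550

P(not A) = 0.3550


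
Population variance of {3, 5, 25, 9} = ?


Mean = 10.5000
Squared deviations: 56.2500, 30.2500, 210.2500, 2.2500
Sum = 299.0000
Variance = 299.0000/4 = 74.7500

Variance = 74.7500


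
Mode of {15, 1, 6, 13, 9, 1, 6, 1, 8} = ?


Frequencies: 1:3, 6:2, 8:1, 9:1, 13:1, 15:1
Max frequency = 3
Mode = 1

Mode = 1


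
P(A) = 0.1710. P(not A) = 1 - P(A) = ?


P(not A) = 1 - 0.1710 = 0.8290

P(not A) = 0.8290


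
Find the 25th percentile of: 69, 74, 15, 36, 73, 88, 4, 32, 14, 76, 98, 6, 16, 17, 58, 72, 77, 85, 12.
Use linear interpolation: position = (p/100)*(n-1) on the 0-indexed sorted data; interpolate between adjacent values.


Sorted: 4, 6, 12, 14, 15, 16, 17, 32, 36, 58, 69, 72, 73, 74, 76, 77, 85, 88, 98
n = 19
Index = 25/100 * 18 = 4.5000
Lower = data[4] = 15, Upper = data[5] = 16
P25 = 15 + 0.5000*(1) = 15.5000

P25 = 15.5000


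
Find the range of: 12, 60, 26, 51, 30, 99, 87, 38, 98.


Max = 99, Min = 12
Range = 99 - 12 = 87

Range = 87


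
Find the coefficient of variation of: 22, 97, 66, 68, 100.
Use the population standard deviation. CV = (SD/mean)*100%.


Mean = 70.6000
SD = 28.1112
CV = (28.1112/70.6000)*100 = 39.8176%

CV = 39.8176%


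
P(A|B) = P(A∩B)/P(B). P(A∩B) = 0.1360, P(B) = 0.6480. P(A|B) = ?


P(A|B) = 0.1360/0.6480 = 0.2099

P(A|B) = 0.2099


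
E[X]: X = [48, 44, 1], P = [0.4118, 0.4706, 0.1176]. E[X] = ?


E[X] = 48*0.4118 + 44*0.4706 + 1*0.1176
= 19.7664 + 20.7064 + 0.1176
= 40.5904

E[X] = 40.5904


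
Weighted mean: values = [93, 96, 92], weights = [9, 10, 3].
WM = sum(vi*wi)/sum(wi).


Numerator = 93*9 + 96*10 + 92*3 = 2073
Denominator = 9 + 10 + 3 = 22
WM = 2073/22 = 94.2273

WM = 94.2273


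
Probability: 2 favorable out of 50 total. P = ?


P = 2/50 = 0.0400

P = 0.0400


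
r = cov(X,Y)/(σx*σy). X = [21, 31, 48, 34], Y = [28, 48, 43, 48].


Mean X = 33.5000, Mean Y = 41.7500
SD X = 9.656604, SD Y = 8.196798
Cov = 44.375000
r = 44.375000/(9.656604*8.196798) = 0.5606

r = 0.5606


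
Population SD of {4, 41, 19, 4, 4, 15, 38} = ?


Mean = 17.8571
Variance = 218.1224
SD = sqrt(218.1224) = 14.7690

SD = 14.7690


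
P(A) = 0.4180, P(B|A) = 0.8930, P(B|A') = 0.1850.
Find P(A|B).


P(B) = P(B|A)*P(A) + P(B|A')*P(A')
= 0.8930*0.4180 + 0.1850*0.5820
= 0.373274 + 0.107670 = 0.480944
P(A|B) = 0.373274/0.480944 = 0.7761

P(A|B) = 0.7761


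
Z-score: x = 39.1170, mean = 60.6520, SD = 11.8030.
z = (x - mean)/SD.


z = (39.1170 - 60.6520)/11.8030
= -21.5350/11.8030
= -1.8245

z = -1.8245


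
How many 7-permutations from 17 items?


P(17,7) = 17!/10!
= 355687428096000/3628800
= 98017920

P(17,7) = 98017920


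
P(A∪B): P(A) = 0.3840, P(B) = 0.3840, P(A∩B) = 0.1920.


P(A∪B) = 0.3840 + 0.3840 - 0.1920
= 0.7680 - 0.1920
= 0.5760

P(A∪B) = 0.5760


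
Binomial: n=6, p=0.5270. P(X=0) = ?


C(6,0) = 1
p^0 = 1.000000
(1-p)^6 = 0.011199
P = 1 * 1.000000 * 0.011199 = 0.0112

P(X=0) = 0.0112


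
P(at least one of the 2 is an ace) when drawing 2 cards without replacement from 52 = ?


P(at least one) = 1 - P(none)
P(none) = (48/52) × (47/51) = 0.850679
P(at least one) = 1 - 0.850679 = 0.1493

P = 0.1493


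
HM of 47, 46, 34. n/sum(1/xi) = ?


Sum of reciprocals = 1/47 + 1/46 + 1/34 = 0.072427
HM = 3/0.072427 = 41.4207

HM = 41.4207


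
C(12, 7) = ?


C(12,7) = 12!/(7! × 5!)
= 479001600/(5040 × 120)
= 792

C(12,7) = 792


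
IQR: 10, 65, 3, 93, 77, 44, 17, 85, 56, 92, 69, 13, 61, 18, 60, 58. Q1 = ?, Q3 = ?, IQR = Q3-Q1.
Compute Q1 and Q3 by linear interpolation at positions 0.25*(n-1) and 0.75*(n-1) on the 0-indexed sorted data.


Sorted: 3, 10, 13, 17, 18, 44, 56, 58, 60, 61, 65, 69, 77, 85, 92, 93
Q1 (25th %ile) = 17.7500
Q3 (75th %ile) = 71.0000
IQR = 71.0000 - 17.7500 = 53.2500

IQR = 53.2500


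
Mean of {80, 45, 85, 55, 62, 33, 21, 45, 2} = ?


Sum = 80 + 45 + 85 + 55 + 62 + 33 + 21 + 45 + 2 = 428
n = 9
Mean = 428/9 = 47.5556

Mean = 47.5556


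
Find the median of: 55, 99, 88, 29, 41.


Sorted: 29, 41, 55, 88, 99
n = 5 (odd)
Middle value = 55

Median = 55


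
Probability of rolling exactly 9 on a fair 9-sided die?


Favorable outcomes (roll = 9): 1
Total outcomes = 9
P = 1/9 = 0.1111

P = 0.1111


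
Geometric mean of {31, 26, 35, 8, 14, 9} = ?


Product = 31 × 26 × 35 × 8 × 14 × 9 = 28435680
GM = 28435680^(1/6) = 17.4707

GM = 17.4707


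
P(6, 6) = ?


P(6,6) = 6!/0!
= 720/1
= 720

P(6,6) = 720


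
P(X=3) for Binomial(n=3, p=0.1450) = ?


C(3,3) = 1
p^3 = 0.003049
(1-p)^0 = 1.000000
P = 1 * 0.003049 * 1.000000 = 0.0030

P(X=3) = 0.0030


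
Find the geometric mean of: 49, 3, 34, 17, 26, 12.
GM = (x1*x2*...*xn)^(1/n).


Product = 49 × 3 × 34 × 17 × 26 × 12 = 26509392
GM = 26509392^(1/6) = 17.2677

GM = 17.2677


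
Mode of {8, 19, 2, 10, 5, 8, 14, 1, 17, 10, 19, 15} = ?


Frequencies: 1:1, 2:1, 5:1, 8:2, 10:2, 14:1, 15:1, 17:1, 19:2
Max frequency = 2
Mode = 8, 10, 19

Mode = 8, 10, 19


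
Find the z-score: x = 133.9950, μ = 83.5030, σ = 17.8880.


z = (133.9950 - 83.5030)/17.8880
= 50.4920/17.8880
= 2.8227

z = 2.8227


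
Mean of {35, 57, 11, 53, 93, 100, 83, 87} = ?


Sum = 35 + 57 + 11 + 53 + 93 + 100 + 83 + 87 = 519
n = 8
Mean = 519/8 = 64.8750

Mean = 64.8750


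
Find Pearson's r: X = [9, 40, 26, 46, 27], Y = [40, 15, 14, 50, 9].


Mean X = 29.6000, Mean Y = 25.6000
SD X = 12.815615, SD Y = 16.280049
Cov = 15.640000
r = 15.640000/(12.815615*16.280049) = 0.0750

r = 0.0750


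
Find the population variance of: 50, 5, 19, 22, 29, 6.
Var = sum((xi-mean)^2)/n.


Mean = 21.8333
Squared deviations: 793.3611, 283.3611, 8.0278, 0.0278, 51.3611, 250.6944
Sum = 1386.8333
Variance = 1386.8333/6 = 231.1389

Variance = 231.1389


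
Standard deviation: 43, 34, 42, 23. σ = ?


Mean = 35.5000
Variance = 64.2500
SD = sqrt(64.2500) = 8.0156

SD = 8.0156


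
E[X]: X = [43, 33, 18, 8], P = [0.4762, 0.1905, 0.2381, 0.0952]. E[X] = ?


E[X] = 43*0.4762 + 33*0.1905 + 18*0.2381 + 8*0.0952
= 20.4766 + 6.2865 + 4.2858 + 0.7616
= 31.8105

E[X] = 31.8105


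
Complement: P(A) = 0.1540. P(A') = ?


P(not A) = 1 - 0.1540 = 0.8460

P(not A) = 0.8460


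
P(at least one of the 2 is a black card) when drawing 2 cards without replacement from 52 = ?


P(at least one) = 1 - P(none)
P(none) = (26/52) × (25/51) = 0.245098
P(at least one) = 1 - 0.245098 = 0.7549

P = 0.7549


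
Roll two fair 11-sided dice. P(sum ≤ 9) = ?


Total outcomes = 11×11 = 121
Favorable (sum ≤ 9): 36
P = 36/121 = 0.2975

P = 0.2975


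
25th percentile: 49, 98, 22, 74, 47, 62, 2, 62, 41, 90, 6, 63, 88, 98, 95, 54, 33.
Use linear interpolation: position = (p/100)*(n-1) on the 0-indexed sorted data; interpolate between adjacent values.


Sorted: 2, 6, 22, 33, 41, 47, 49, 54, 62, 62, 63, 74, 88, 90, 95, 98, 98
n = 17
Index = 25/100 * 16 = 4.0000
Lower = data[4] = 41, Upper = data[5] = 47
P25 = 41 + 0*(6) = 41.0000

P25 = 41.0000


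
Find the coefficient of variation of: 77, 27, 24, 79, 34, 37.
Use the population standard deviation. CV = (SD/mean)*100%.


Mean = 46.3333
SD = 22.8011
CV = (22.8011/46.3333)*100 = 49.2109%

CV = 49.2109%


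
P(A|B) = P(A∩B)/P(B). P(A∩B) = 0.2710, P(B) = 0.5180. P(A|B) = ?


P(A|B) = 0.2710/0.5180 = 0.5232

P(A|B) = 0.5232


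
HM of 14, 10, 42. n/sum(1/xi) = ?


Sum of reciprocals = 1/14 + 1/10 + 1/42 = 0.195238
HM = 3/0.195238 = 15.3659

HM = 15.3659


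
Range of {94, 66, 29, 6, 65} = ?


Max = 94, Min = 6
Range = 94 - 6 = 88

Range = 88


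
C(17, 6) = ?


C(17,6) = 17!/(6! × 11!)
= 355687428096000/(720 × 39916800)
= 12376

C(17,6) = 12376


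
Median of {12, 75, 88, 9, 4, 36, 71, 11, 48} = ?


Sorted: 4, 9, 11, 12, 36, 48, 71, 75, 88
n = 9 (odd)
Middle value = 36

Median = 36


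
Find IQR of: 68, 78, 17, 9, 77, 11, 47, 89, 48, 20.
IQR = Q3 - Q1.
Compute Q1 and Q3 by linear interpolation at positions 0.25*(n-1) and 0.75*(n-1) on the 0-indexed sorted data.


Sorted: 9, 11, 17, 20, 47, 48, 68, 77, 78, 89
Q1 (25th %ile) = 17.7500
Q3 (75th %ile) = 74.7500
IQR = 74.7500 - 17.7500 = 57.0000

IQR = 57.0000


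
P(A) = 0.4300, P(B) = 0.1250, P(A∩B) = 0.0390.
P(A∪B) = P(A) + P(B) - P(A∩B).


P(A∪B) = 0.4300 + 0.1250 - 0.0390
= 0.5550 - 0.0390
= 0.5160

P(A∪B) = 0.5160


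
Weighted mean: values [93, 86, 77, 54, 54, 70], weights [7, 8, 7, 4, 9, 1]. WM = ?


Numerator = 93*7 + 86*8 + 77*7 + 54*4 + 54*9 + 70*1 = 2650
Denominator = 7 + 8 + 7 + 4 + 9 + 1 = 36
WM = 2650/36 = 73.6111

WM = 73.6111


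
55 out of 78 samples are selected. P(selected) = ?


P = 55/78 = 0.7051

P = 0.7051


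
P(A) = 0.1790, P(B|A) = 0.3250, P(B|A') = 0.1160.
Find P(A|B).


P(B) = P(B|A)*P(A) + P(B|A')*P(A')
= 0.3250*0.1790 + 0.1160*0.8210
= 0.058175 + 0.095236 = 0.153411
P(A|B) = 0.058175/0.153411 = 0.3792

P(A|B) = 0.3792


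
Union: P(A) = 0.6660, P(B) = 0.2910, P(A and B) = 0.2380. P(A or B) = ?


P(A∪B) = 0.6660 + 0.2910 - 0.2380
= 0.9570 - 0.2380
= 0.7190

P(A∪B) = 0.7190


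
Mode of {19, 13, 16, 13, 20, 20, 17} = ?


Frequencies: 13:2, 16:1, 17:1, 19:1, 20:2
Max frequency = 2
Mode = 13, 20

Mode = 13, 20


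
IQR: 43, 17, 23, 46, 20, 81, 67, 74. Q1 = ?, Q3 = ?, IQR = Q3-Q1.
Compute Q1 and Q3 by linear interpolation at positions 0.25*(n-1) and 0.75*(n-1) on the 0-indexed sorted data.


Sorted: 17, 20, 23, 43, 46, 67, 74, 81
Q1 (25th %ile) = 22.2500
Q3 (75th %ile) = 68.7500
IQR = 68.7500 - 22.2500 = 46.5000

IQR = 46.5000


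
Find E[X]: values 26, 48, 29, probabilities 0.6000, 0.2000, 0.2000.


E[X] = 26*0.6000 + 48*0.2000 + 29*0.2000
= 15.6000 + 9.6000 + 5.8000
= 31.0000

E[X] = 31.0000


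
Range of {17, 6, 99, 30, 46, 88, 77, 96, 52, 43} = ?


Max = 99, Min = 6
Range = 99 - 6 = 93

Range = 93


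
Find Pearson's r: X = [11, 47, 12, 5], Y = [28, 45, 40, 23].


Mean X = 18.7500, Mean Y = 34.0000
SD X = 16.528385, SD Y = 8.860023
Cov = 117.000000
r = 117.000000/(16.528385*8.860023) = 0.7990

r = 0.7990


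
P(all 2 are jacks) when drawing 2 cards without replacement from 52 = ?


P(all jacks) = (4/52) × (3/51)
= 0.0045

P = 0.0045


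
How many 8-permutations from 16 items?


P(16,8) = 16!/8!
= 20922789888000/40320
= 518918400

P(16,8) = 518918400


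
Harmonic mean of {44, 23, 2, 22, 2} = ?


Sum of reciprocals = 1/44 + 1/23 + 1/2 + 1/22 + 1/2 = 1.111660
HM = 5/1.111660 = 4.4978

HM = 4.4978


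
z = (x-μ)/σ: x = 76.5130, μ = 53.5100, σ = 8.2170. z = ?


z = (76.5130 - 53.5100)/8.2170
= 23.0030/8.2170
= 2.7994

z = 2.7994


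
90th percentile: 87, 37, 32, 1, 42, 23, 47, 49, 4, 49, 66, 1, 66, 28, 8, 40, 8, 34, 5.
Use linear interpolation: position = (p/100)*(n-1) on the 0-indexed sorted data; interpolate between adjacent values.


Sorted: 1, 1, 4, 5, 8, 8, 23, 28, 32, 34, 37, 40, 42, 47, 49, 49, 66, 66, 87
n = 19
Index = 90/100 * 18 = 16.2000
Lower = data[16] = 66, Upper = data[17] = 66
P90 = 66 + 0.2000*(0) = 66.0000

P90 = 66.0000


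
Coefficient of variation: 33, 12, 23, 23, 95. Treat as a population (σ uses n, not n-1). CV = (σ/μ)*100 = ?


Mean = 37.2000
SD = 29.6540
CV = (29.6540/37.2000)*100 = 79.7151%

CV = 79.7151%


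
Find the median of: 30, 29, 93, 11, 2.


Sorted: 2, 11, 29, 30, 93
n = 5 (odd)
Middle value = 29

Median = 29


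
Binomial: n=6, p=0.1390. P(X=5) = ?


C(6,5) = 6
p^5 = 5.188884e-05
(1-p)^1 = 0.861000
P = 6 * 5.188884e-05 * 0.861000 = 0.0003

P(X=5) = 0.0003


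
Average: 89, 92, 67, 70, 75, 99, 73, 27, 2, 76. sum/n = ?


Sum = 89 + 92 + 67 + 70 + 75 + 99 + 73 + 27 + 2 + 76 = 670
n = 10
Mean = 670/10 = 67.0000

Mean = 67.0000


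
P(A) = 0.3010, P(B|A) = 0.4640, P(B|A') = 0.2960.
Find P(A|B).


P(B) = P(B|A)*P(A) + P(B|A')*P(A')
= 0.4640*0.3010 + 0.2960*0.6990
= 0.139664 + 0.206904 = 0.346568
P(A|B) = 0.139664/0.346568 = 0.4030

P(A|B) = 0.4030


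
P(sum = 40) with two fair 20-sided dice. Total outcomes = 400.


Total outcomes = 20×20 = 400
Favorable (sum = 40): 1
P = 1/400 = 0.0025

P = 0.0025


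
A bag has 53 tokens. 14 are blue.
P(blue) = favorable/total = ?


P = 14/53 = 0.2642

P = 0.2642


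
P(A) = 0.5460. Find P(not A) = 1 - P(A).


P(not A) = 1 - 0.5460 = 0.4540

P(not A) = 0.4540


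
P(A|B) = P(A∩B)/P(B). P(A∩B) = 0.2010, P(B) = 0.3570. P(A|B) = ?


P(A|B) = 0.2010/0.3570 = 0.5630

P(A|B) = 0.5630


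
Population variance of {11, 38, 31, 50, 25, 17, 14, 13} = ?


Mean = 24.8750
Squared deviations: 192.5156, 172.2656, 37.5156, 631.2656, 0.0156, 62.0156, 118.2656, 141.0156
Sum = 1354.8750
Variance = 1354.8750/8 = 169.3594

Variance = 169.3594


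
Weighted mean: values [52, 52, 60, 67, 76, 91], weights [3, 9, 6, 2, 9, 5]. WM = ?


Numerator = 52*3 + 52*9 + 60*6 + 67*2 + 76*9 + 91*5 = 2257
Denominator = 3 + 9 + 6 + 2 + 9 + 5 = 34
WM = 2257/34 = 66.3824

WM = 66.3824


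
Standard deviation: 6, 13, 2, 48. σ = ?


Mean = 17.2500
Variance = 330.6875
SD = sqrt(330.6875) = 18.1848

SD = 18.1848


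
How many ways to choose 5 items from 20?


C(20,5) = 20!/(5! × 15!)
= 2432902008176640000/(120 × 1307674368000)
= 15504

C(20,5) = 15504


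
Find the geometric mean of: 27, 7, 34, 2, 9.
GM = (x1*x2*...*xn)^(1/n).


Product = 27 × 7 × 34 × 2 × 9 = 115668
GM = 115668^(1/5) = 10.2954

GM = 10.2954


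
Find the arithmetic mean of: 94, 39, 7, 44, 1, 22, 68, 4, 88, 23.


Sum = 94 + 39 + 7 + 44 + 1 + 22 + 68 + 4 + 88 + 23 = 390
n = 10
Mean = 390/10 = 39.0000

Mean = 39.0000


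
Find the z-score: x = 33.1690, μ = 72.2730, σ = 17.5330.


z = (33.1690 - 72.2730)/17.5330
= -39.1040/17.5330
= -2.2303

z = -2.2303


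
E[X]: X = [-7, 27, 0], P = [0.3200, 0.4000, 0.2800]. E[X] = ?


E[X] = -7*0.3200 + 27*0.4000 + 0*0.2800
= -2.2400 + 10.8000 + 0
= 8.5600

E[X] = 8.5600


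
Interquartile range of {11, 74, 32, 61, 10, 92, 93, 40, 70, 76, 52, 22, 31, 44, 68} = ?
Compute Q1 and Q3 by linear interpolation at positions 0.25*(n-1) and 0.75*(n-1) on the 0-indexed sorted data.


Sorted: 10, 11, 22, 31, 32, 40, 44, 52, 61, 68, 70, 74, 76, 92, 93
Q1 (25th %ile) = 31.5000
Q3 (75th %ile) = 72.0000
IQR = 72.0000 - 31.5000 = 40.5000

IQR = 40.5000


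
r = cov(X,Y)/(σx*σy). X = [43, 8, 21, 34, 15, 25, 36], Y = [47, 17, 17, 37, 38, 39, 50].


Mean X = 26.0000, Mean Y = 35.0000
SD X = 11.489125, SD Y = 12.224098
Cov = 106.714286
r = 106.714286/(11.489125*12.224098) = 0.7598

r = 0.7598


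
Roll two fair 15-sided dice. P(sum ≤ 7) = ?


Total outcomes = 15×15 = 225
Favorable (sum ≤ 7): 21
P = 21/225 = 0.0933

P = 0.0933


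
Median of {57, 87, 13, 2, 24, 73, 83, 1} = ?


Sorted: 1, 2, 13, 24, 57, 73, 83, 87
n = 8 (even)
Middle values: 24 and 57
Median = (24+57)/2 = 40.5000

Median = 40.5000


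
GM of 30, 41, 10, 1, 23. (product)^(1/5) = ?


Product = 30 × 41 × 10 × 1 × 23 = 282900
GM = 282900^(1/5) = 12.3119

GM = 12.3119


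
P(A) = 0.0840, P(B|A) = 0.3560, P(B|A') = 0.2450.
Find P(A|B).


P(B) = P(B|A)*P(A) + P(B|A')*P(A')
= 0.3560*0.0840 + 0.2450*0.9160
= 0.029904 + 0.224420 = 0.254324
P(A|B) = 0.029904/0.254324 = 0.1176

P(A|B) = 0.1176


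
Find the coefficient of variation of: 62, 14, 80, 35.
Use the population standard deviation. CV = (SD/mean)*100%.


Mean = 47.7500
SD = 25.2228
CV = (25.2228/47.7500)*100 = 52.8225%

CV = 52.8225%


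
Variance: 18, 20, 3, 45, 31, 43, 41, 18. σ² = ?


Mean = 27.3750
Squared deviations: 87.8906, 54.3906, 594.1406, 310.6406, 13.1406, 244.1406, 185.6406, 87.8906
Sum = 1577.8750
Variance = 1577.8750/8 = 197.2344

Variance = 197.2344


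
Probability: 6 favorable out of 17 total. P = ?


P = 6/17 = 0.3529

P = 0.3529


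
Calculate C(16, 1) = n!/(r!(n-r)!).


C(16,1) = 16!/(1! × 15!)
= 20922789888000/(1 × 1307674368000)
= 16

C(16,1) = 16


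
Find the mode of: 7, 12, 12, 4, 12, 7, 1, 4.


Frequencies: 1:1, 4:2, 7:2, 12:3
Max frequency = 3
Mode = 12

Mode = 12


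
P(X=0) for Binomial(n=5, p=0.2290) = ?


C(5,0) = 1
p^0 = 1.000000
(1-p)^5 = 0.272441
P = 1 * 1.000000 * 0.272441 = 0.2724

P(X=0) = 0.2724


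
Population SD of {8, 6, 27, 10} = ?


Mean = 12.7500
Variance = 69.6875
SD = sqrt(69.6875) = 8.3479

SD = 8.3479


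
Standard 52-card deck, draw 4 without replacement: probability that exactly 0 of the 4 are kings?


Hypergeometric: P(X=0) = C(4,0)·C(48,4) / C(52,4)
= 1 × 194580 / 270725
= 194580/270725 = 0.7187

P = 0.7187


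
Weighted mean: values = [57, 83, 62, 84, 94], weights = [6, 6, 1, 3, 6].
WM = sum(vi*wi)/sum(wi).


Numerator = 57*6 + 83*6 + 62*1 + 84*3 + 94*6 = 1718
Denominator = 6 + 6 + 1 + 3 + 6 = 22
WM = 1718/22 = 78.0909

WM = 78.0909


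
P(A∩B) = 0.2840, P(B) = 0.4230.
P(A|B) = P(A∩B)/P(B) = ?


P(A|B) = 0.2840/0.4230 = 0.6714

P(A|B) = 0.6714


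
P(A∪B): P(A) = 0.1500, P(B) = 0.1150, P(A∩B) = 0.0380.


P(A∪B) = 0.1500 + 0.1150 - 0.0380
= 0.2650 - 0.0380
= 0.2270

P(A∪B) = 0.2270


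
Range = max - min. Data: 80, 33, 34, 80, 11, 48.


Max = 80, Min = 11
Range = 80 - 11 = 69

Range = 69


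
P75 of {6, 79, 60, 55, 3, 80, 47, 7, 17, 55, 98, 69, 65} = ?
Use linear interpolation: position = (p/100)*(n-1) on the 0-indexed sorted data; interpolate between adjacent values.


Sorted: 3, 6, 7, 17, 47, 55, 55, 60, 65, 69, 79, 80, 98
n = 13
Index = 75/100 * 12 = 9.0000
Lower = data[9] = 69, Upper = data[10] = 79
P75 = 69 + 0*(10) = 69.0000

P75 = 69.0000


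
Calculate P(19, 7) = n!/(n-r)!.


P(19,7) = 19!/12!
= 121645100408832000/479001600
= 253955520

P(19,7) = 253955520


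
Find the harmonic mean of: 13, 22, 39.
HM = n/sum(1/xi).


Sum of reciprocals = 1/13 + 1/22 + 1/39 = 0.148019
HM = 3/0.148019 = 20.2677

HM = 20.2677


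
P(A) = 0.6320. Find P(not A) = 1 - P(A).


P(not A) = 1 - 0.6320 = 0.3680

P(not A) = 0.3680


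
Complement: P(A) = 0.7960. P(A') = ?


P(not A) = 1 - 0.7960 = 0.2040

P(not A) = 0.2040


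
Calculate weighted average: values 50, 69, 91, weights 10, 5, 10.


Numerator = 50*10 + 69*5 + 91*10 = 1755
Denominator = 10 + 5 + 10 = 25
WM = 1755/25 = 70.2000

WM = 70.2000


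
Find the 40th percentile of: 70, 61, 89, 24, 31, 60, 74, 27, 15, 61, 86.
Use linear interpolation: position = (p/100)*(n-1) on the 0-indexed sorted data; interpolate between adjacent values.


Sorted: 15, 24, 27, 31, 60, 61, 61, 70, 74, 86, 89
n = 11
Index = 40/100 * 10 = 4.0000
Lower = data[4] = 60, Upper = data[5] = 61
P40 = 60 + 0*(1) = 60.0000

P40 = 60.0000


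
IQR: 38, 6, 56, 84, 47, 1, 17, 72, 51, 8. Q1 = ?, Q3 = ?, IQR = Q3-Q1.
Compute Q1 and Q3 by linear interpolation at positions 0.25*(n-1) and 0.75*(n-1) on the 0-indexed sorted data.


Sorted: 1, 6, 8, 17, 38, 47, 51, 56, 72, 84
Q1 (25th %ile) = 10.2500
Q3 (75th %ile) = 54.7500
IQR = 54.7500 - 10.2500 = 44.5000

IQR = 44.5000


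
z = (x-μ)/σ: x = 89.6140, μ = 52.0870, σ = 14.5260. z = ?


z = (89.6140 - 52.0870)/14.5260
= 37.5270/14.5260
= 2.5834

z = 2.5834


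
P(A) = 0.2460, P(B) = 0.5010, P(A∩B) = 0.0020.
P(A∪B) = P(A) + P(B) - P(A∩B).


P(A∪B) = 0.2460 + 0.5010 - 0.0020
= 0.7470 - 0.0020
= 0.7450

P(A∪B) = 0.7450


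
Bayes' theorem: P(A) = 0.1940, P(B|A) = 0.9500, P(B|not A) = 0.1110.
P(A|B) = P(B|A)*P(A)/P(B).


P(B) = P(B|A)*P(A) + P(B|A')*P(A')
= 0.9500*0.1940 + 0.1110*0.8060
= 0.184300 + 0.089466 = 0.273766
P(A|B) = 0.184300/0.273766 = 0.6732

P(A|B) = 0.6732


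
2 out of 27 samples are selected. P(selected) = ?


P = 2/27 = 0.0741

P = 0.0741


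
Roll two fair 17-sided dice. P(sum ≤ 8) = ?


Total outcomes = 17×17 = 289
Favorable (sum ≤ 8): 28
P = 28/289 = 0.0969

P = 0.0969


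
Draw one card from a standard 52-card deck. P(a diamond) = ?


13 diamonds in 52 cards
P = 13/52 = 0.2500

P = 0.2500


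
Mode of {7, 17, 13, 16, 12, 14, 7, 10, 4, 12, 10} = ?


Frequencies: 4:1, 7:2, 10:2, 12:2, 13:1, 14:1, 16:1, 17:1
Max frequency = 2
Mode = 7, 10, 12

Mode = 7, 10, 12


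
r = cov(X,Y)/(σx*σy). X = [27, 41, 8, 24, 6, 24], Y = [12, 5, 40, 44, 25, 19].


Mean X = 21.6667, Mean Y = 24.1667
SD X = 11.869663, SD Y = 14.064336
Cov = -105.111111
r = -105.111111/(11.869663*14.064336) = -0.6296

r = -0.6296


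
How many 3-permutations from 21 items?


P(21,3) = 21!/18!
= 51090942171709440000/6402373705728000
= 7980

P(21,3) = 7980


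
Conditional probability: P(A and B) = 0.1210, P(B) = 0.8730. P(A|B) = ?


P(A|B) = 0.1210/0.8730 = 0.1386

P(A|B) = 0.1386


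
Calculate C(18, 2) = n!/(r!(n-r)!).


C(18,2) = 18!/(2! × 16!)
= 6402373705728000/(2 × 20922789888000)
= 153

C(18,2) = 153


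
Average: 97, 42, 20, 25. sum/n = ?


Sum = 97 + 42 + 20 + 25 = 184
n = 4
Mean = 184/4 = 46.0000

Mean = 46.0000


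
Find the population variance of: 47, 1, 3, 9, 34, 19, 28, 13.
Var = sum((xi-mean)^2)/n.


Mean = 19.2500
Squared deviations: 770.0625, 333.0625, 264.0625, 105.0625, 217.5625, 0.0625, 76.5625, 39.0625
Sum = 1805.5000
Variance = 1805.5000/8 = 225.6875

Variance = 225.6875


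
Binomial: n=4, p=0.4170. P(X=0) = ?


C(4,0) = 1
p^0 = 1.000000
(1-p)^4 = 0.115525
P = 1 * 1.000000 * 0.115525 = 0.1155

P(X=0) = 0.1155


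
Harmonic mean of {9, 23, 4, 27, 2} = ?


Sum of reciprocals = 1/9 + 1/23 + 1/4 + 1/27 + 1/2 = 0.941626
HM = 5/0.941626 = 5.3100

HM = 5.3100


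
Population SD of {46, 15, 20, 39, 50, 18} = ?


Mean = 31.3333
Variance = 199.2222
SD = sqrt(199.2222) = 14.1146

SD = 14.1146


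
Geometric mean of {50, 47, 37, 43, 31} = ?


Product = 50 × 47 × 37 × 43 × 31 = 115904350
GM = 115904350^(1/5) = 41.0034

GM = 41.0034


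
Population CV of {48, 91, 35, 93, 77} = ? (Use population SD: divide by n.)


Mean = 68.8000
SD = 23.3272
CV = (23.3272/68.8000)*100 = 33.9059%

CV = 33.9059%


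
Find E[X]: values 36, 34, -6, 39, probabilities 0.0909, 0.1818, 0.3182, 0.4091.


E[X] = 36*0.0909 + 34*0.1818 - 6*0.3182 + 39*0.4091
= 3.2724 + 6.1812 - 1.9092 + 15.9549
= 23.4993

E[X] = 23.4993


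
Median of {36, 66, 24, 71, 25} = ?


Sorted: 24, 25, 36, 66, 71
n = 5 (odd)
Middle value = 36

Median = 36


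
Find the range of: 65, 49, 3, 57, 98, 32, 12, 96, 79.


Max = 98, Min = 3
Range = 98 - 3 = 95

Range = 95


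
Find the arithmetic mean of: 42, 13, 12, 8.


Sum = 42 + 13 + 12 + 8 = 75
n = 4
Mean = 75/4 = 18.7500

Mean = 18.7500


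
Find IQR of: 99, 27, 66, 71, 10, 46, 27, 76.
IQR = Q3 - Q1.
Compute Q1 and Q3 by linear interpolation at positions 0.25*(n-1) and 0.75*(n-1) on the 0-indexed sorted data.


Sorted: 10, 27, 27, 46, 66, 71, 76, 99
Q1 (25th %ile) = 27.0000
Q3 (75th %ile) = 72.2500
IQR = 72.2500 - 27.0000 = 45.2500

IQR = 45.2500


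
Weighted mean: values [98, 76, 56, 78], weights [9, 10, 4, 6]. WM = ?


Numerator = 98*9 + 76*10 + 56*4 + 78*6 = 2334
Denominator = 9 + 10 + 4 + 6 = 29
WM = 2334/29 = 80.4828

WM = 80.4828


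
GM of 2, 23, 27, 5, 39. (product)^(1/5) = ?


Product = 2 × 23 × 27 × 5 × 39 = 242190
GM = 242190^(1/5) = 11.9352

GM = 11.9352


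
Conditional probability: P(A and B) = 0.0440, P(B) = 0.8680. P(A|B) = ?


P(A|B) = 0.0440/0.8680 = 0.0507

P(A|B) = 0.0507


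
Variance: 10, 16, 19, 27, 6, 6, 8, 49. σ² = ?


Mean = 17.6250
Squared deviations: 58.1406, 2.6406, 1.8906, 87.8906, 135.1406, 135.1406, 92.6406, 984.3906
Sum = 1497.8750
Variance = 1497.8750/8 = 187.2344

Variance = 187.2344


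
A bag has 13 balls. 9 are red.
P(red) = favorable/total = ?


P = 9/13 = 0.6923

P = 0.6923


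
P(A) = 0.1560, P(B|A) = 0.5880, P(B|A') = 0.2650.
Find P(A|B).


P(B) = P(B|A)*P(A) + P(B|A')*P(A')
= 0.5880*0.1560 + 0.2650*0.8440
= 0.091728 + 0.223660 = 0.315388
P(A|B) = 0.091728/0.315388 = 0.2908

P(A|B) = 0.2908


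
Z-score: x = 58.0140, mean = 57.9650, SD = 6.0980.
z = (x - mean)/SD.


z = (58.0140 - 57.9650)/6.0980
= 0.0490/6.0980
= 0.0080

z = 0.0080


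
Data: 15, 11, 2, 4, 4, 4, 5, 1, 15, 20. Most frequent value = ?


Frequencies: 1:1, 2:1, 4:3, 5:1, 11:1, 15:2, 20:1
Max frequency = 3
Mode = 4

Mode = 4


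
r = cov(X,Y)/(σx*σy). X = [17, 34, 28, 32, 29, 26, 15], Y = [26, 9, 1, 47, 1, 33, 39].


Mean X = 25.8571, Mean Y = 22.2857
SD X = 6.706683, SD Y = 17.326398
Cov = -40.244898
r = -40.244898/(6.706683*17.326398) = -0.3463

r = -0.3463


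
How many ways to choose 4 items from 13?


C(13,4) = 13!/(4! × 9!)
= 6227020800/(24 × 362880)
= 715

C(13,4) = 715


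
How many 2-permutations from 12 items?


P(12,2) = 12!/10!
= 479001600/3628800
= 132

P(12,2) = 132


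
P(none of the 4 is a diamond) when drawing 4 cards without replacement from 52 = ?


P(no diamonds) = (39/52) × (38/51) × (37/50) × (36/49)
= 0.3038

P = 0.3038


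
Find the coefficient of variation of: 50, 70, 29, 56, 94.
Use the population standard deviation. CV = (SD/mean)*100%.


Mean = 59.8000
SD = 21.6000
CV = (21.6000/59.8000)*100 = 36.1204%

CV = 36.1204%


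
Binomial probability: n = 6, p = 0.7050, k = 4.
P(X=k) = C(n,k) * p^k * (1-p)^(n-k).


C(6,4) = 15
p^4 = 0.247034
(1-p)^2 = 0.087025
P = 15 * 0.247034 * 0.087025 = 0.3225

P(X=4) = 0.3225


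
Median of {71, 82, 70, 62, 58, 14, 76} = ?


Sorted: 14, 58, 62, 70, 71, 76, 82
n = 7 (odd)
Middle value = 70

Median = 70


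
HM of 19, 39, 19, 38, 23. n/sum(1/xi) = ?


Sum of reciprocals = 1/19 + 1/39 + 1/19 + 1/38 + 1/23 = 0.200698
HM = 5/0.200698 = 24.9130

HM = 24.9130


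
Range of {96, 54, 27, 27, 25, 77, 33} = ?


Max = 96, Min = 25
Range = 96 - 25 = 71

Range = 71


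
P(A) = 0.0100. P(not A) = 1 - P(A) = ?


P(not A) = 1 - 0.0100 = 0.9900

P(not A) = 0.9900


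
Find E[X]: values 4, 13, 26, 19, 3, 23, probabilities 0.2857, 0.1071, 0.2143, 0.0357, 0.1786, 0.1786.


E[X] = 4*0.2857 + 13*0.1071 + 26*0.2143 + 19*0.0357 + 3*0.1786 + 23*0.1786
= 1.1428 + 1.3923 + 5.5718 + 0.6783 + 0.5358 + 4.1078
= 13.4288

E[X] = 13.4288


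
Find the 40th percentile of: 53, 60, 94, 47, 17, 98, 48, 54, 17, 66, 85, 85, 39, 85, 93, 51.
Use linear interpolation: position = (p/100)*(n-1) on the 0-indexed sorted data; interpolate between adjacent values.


Sorted: 17, 17, 39, 47, 48, 51, 53, 54, 60, 66, 85, 85, 85, 93, 94, 98
n = 16
Index = 40/100 * 15 = 6.0000
Lower = data[6] = 53, Upper = data[7] = 54
P40 = 53 + 0*(1) = 53.0000

P40 = 53.0000


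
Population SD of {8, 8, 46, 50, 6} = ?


Mean = 23.6000
Variance = 399.0400
SD = sqrt(399.0400) = 19.9760

SD = 19.9760


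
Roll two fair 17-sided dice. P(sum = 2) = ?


Total outcomes = 17×17 = 289
Favorable (sum = 2): 1
P = 1/289 = 0.0035

P = 0.0035


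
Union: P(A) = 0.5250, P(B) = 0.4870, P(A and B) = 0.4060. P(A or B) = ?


P(A∪B) = 0.5250 + 0.4870 - 0.4060
= 1.0120 - 0.4060
= 0.6060

P(A∪B) = 0.6060


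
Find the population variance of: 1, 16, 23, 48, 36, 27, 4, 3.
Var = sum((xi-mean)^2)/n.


Mean = 19.7500
Squared deviations: 351.5625, 14.0625, 10.5625, 798.0625, 264.0625, 52.5625, 248.0625, 280.5625
Sum = 2019.5000
Variance = 2019.5000/8 = 252.4375

Variance = 252.4375


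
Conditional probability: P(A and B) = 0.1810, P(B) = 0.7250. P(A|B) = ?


P(A|B) = 0.1810/0.7250 = 0.2497

P(A|B) = 0.2497


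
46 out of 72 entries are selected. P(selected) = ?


P = 46/72 = 0.6389

P = 0.6389


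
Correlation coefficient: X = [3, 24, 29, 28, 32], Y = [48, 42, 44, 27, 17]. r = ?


Mean X = 23.2000, Mean Y = 35.6000
SD X = 10.419213, SD Y = 11.706409
Cov = -80.320000
r = -80.320000/(10.419213*11.706409) = -0.6585

r = -0.6585


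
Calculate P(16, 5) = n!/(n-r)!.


P(16,5) = 16!/11!
= 20922789888000/39916800
= 524160

P(16,5) = 524160


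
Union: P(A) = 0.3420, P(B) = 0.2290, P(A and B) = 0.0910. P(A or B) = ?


P(A∪B) = 0.3420 + 0.2290 - 0.0910
= 0.5710 - 0.0910
= 0.4800

P(A∪B) = 0.4800


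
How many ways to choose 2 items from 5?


C(5,2) = 5!/(2! × 3!)
= 120/(2 × 6)
= 10

C(5,2) = 10


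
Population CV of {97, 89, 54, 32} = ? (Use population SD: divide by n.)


Mean = 68.0000
SD = 26.3344
CV = (26.3344/68.0000)*100 = 38.7270%

CV = 38.7270%


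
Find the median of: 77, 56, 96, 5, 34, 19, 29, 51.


Sorted: 5, 19, 29, 34, 51, 56, 77, 96
n = 8 (even)
Middle values: 34 and 51
Median = (34+51)/2 = 42.5000

Median = 42.5000


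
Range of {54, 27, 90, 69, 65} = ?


Max = 90, Min = 27
Range = 90 - 27 = 63

Range = 63


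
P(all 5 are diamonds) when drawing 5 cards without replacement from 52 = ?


P(all diamonds) = (13/52) × (12/51) × (11/50) × (10/49) × (9/48)
= 0.0005

P = 0.0005


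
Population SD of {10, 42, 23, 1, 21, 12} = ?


Mean = 18.1667
Variance = 166.4722
SD = sqrt(166.4722) = 12.9024

SD = 12.9024


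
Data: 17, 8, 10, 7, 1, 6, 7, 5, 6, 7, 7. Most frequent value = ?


Frequencies: 1:1, 5:1, 6:2, 7:4, 8:1, 10:1, 17:1
Max frequency = 4
Mode = 7

Mode = 7


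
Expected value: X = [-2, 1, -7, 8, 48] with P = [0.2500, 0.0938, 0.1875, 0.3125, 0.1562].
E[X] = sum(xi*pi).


E[X] = -2*0.2500 + 1*0.0938 - 7*0.1875 + 8*0.3125 + 48*0.1562
= -0.5000 + 0.0938 - 1.3125 + 2.5000 + 7.4976
= 8.2789

E[X] = 8.2789


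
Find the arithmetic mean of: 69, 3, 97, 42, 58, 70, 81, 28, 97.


Sum = 69 + 3 + 97 + 42 + 58 + 70 + 81 + 28 + 97 = 545
n = 9
Mean = 545/9 = 60.5556

Mean = 60.5556


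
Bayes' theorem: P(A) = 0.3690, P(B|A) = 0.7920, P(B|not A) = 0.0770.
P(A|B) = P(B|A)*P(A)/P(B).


P(B) = P(B|A)*P(A) + P(B|A')*P(A')
= 0.7920*0.3690 + 0.0770*0.6310
= 0.292248 + 0.048587 = 0.340835
P(A|B) = 0.292248/0.340835 = 0.8574

P(A|B) = 0.8574


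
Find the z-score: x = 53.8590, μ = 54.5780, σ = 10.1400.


z = (53.8590 - 54.5780)/10.1400
= -0.7190/10.1400
= -0.0709

z = -0.0709


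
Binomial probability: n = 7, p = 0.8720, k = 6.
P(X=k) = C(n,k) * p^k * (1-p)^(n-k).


C(7,6) = 7
p^6 = 0.439642
(1-p)^1 = 0.128000
P = 7 * 0.439642 * 0.128000 = 0.3939

P(X=6) = 0.3939


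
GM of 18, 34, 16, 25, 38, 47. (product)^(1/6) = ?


Product = 18 × 34 × 16 × 25 × 38 × 47 = 437212800
GM = 437212800^(1/6) = 27.5496

GM = 27.5496


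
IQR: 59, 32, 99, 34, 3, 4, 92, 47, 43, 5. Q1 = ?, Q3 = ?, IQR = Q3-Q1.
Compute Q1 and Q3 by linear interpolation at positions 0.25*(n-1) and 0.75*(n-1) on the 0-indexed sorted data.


Sorted: 3, 4, 5, 32, 34, 43, 47, 59, 92, 99
Q1 (25th %ile) = 11.7500
Q3 (75th %ile) = 56.0000
IQR = 56.0000 - 11.7500 = 44.2500

IQR = 44.2500


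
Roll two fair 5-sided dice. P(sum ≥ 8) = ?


Total outcomes = 5×5 = 25
Favorable (sum ≥ 8): 6
P = 6/25 = 0.2400

P = 0.2400


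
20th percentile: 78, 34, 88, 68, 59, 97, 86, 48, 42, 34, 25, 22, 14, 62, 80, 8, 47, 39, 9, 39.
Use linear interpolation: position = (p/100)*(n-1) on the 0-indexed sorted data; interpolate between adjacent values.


Sorted: 8, 9, 14, 22, 25, 34, 34, 39, 39, 42, 47, 48, 59, 62, 68, 78, 80, 86, 88, 97
n = 20
Index = 20/100 * 19 = 3.8000
Lower = data[3] = 22, Upper = data[4] = 25
P20 = 22 + 0.8000*(3) = 24.4000

P20 = 24.4000


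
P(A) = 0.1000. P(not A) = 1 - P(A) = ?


P(not A) = 1 - 0.1000 = 0.9000

P(not A) = 0.9000


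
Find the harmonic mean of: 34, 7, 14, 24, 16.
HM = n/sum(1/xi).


Sum of reciprocals = 1/34 + 1/7 + 1/14 + 1/24 + 1/16 = 0.347864
HM = 5/0.347864 = 14.3734

HM = 14.3734


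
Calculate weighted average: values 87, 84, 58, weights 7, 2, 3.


Numerator = 87*7 + 84*2 + 58*3 = 951
Denominator = 7 + 2 + 3 = 12
WM = 951/12 = 79.2500

WM = 79.2500


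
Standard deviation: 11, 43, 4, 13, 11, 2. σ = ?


Mean = 14.0000
Variance = 184.0000
SD = sqrt(184.0000) = 13.5647

SD = 13.5647


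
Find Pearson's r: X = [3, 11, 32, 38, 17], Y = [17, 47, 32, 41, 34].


Mean X = 20.2000, Mean Y = 34.2000
SD X = 13.013839, SD Y = 10.107423
Cov = 54.760000
r = 54.760000/(13.013839*10.107423) = 0.4163

r = 0.4163


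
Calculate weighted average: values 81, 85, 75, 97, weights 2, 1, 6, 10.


Numerator = 81*2 + 85*1 + 75*6 + 97*10 = 1667
Denominator = 2 + 1 + 6 + 10 = 19
WM = 1667/19 = 87.7368

WM = 87.7368


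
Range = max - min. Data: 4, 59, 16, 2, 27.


Max = 59, Min = 2
Range = 59 - 2 = 57

Range = 57


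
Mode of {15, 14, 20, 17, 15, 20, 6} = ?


Frequencies: 6:1, 14:1, 15:2, 17:1, 20:2
Max frequency = 2
Mode = 15, 20

Mode = 15, 20


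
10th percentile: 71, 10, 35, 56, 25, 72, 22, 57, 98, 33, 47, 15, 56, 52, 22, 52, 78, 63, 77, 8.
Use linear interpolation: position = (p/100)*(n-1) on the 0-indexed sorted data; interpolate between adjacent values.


Sorted: 8, 10, 15, 22, 22, 25, 33, 35, 47, 52, 52, 56, 56, 57, 63, 71, 72, 77, 78, 98
n = 20
Index = 10/100 * 19 = 1.9000
Lower = data[1] = 10, Upper = data[2] = 15
P10 = 10 + 0.9000*(5) = 14.5000

P10 = 14.5000


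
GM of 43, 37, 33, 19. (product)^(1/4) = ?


Product = 43 × 37 × 33 × 19 = 997557
GM = 997557^(1/4) = 31.6034

GM = 31.6034


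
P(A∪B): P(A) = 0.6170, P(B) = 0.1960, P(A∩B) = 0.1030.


P(A∪B) = 0.6170 + 0.1960 - 0.1030
= 0.8130 - 0.1030
= 0.7100

P(A∪B) = 0.7100


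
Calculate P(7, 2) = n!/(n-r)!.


P(7,2) = 7!/5!
= 5040/120
= 42

P(7,2) = 42


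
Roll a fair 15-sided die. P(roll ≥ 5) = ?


Favorable outcomes (roll ≥ 5): 11
Total outcomes = 15
P = 11/15 = 0.7333

P = 0.7333


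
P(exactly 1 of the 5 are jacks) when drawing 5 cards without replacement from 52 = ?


Hypergeometric: P(X=1) = C(4,1)·C(48,4) / C(52,5)
= 4 × 194580 / 2598960
= 778320/2598960 = 0.2995

P = 0.2995


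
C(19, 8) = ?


C(19,8) = 19!/(8! × 11!)
= 121645100408832000/(40320 × 39916800)
= 75582

C(19,8) = 75582


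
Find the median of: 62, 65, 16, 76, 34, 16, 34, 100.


Sorted: 16, 16, 34, 34, 62, 65, 76, 100
n = 8 (even)
Middle values: 34 and 62
Median = (34+62)/2 = 48.0000

Median = 48.0000


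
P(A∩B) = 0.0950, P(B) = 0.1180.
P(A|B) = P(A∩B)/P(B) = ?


P(A|B) = 0.0950/0.1180 = 0.8051

P(A|B) = 0.8051


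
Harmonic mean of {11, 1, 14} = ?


Sum of reciprocals = 1/11 + 1/1 + 1/14 = 1.162338
HM = 3/1.162338 = 2.5810

HM = 2.5810


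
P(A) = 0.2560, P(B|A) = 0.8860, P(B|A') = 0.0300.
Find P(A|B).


P(B) = P(B|A)*P(A) + P(B|A')*P(A')
= 0.8860*0.2560 + 0.0300*0.7440
= 0.226816 + 0.022320 = 0.249136
P(A|B) = 0.226816/0.249136 = 0.9104

P(A|B) = 0.9104


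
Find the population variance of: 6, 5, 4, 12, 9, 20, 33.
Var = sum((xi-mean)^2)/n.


Mean = 12.7143
Squared deviations: 45.0816, 59.5102, 75.9388, 0.5102, 13.7959, 53.0816, 411.5102
Sum = 659.4286
Variance = 659.4286/7 = 94.2041

Variance = 94.2041


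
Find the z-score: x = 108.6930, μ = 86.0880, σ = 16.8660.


z = (108.6930 - 86.0880)/16.8660
= 22.6050/16.8660
= 1.3403

z = 1.3403


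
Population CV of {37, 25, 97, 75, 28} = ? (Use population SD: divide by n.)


Mean = 52.4000
SD = 28.5769
CV = (28.5769/52.4000)*100 = 54.5361%

CV = 54.5361%


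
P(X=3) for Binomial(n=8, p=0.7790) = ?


C(8,3) = 56
p^3 = 0.472729
(1-p)^5 = 0.000527
P = 56 * 0.472729 * 0.000527 = 0.0140

P(X=3) = 0.0140


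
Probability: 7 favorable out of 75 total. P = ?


P = 7/75 = 0.0933

P = 0.0933


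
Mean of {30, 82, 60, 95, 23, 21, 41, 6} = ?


Sum = 30 + 82 + 60 + 95 + 23 + 21 + 41 + 6 = 358
n = 8
Mean = 358/8 = 44.7500

Mean = 44.7500


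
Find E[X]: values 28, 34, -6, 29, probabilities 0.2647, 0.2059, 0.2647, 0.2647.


E[X] = 28*0.2647 + 34*0.2059 - 6*0.2647 + 29*0.2647
= 7.4116 + 7.0006 - 1.5882 + 7.6763
= 20.5003

E[X] = 20.5003


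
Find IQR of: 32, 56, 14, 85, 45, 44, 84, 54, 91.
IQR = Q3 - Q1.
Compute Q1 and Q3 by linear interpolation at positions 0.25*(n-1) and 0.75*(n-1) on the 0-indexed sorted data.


Sorted: 14, 32, 44, 45, 54, 56, 84, 85, 91
Q1 (25th %ile) = 44.0000
Q3 (75th %ile) = 84.0000
IQR = 84.0000 - 44.0000 = 40.0000

IQR = 40.0000


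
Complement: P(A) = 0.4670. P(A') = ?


P(not A) = 1 - 0.4670 = 0.5330

P(not A) = 0.5330


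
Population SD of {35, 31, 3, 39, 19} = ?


Mean = 25.4000
Variance = 170.2400
SD = sqrt(170.2400) = 13.0476

SD = 13.0476


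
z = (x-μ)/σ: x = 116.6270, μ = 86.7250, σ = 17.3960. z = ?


z = (116.6270 - 86.7250)/17.3960
= 29.9020/17.3960
= 1.7189

z = 1.7189


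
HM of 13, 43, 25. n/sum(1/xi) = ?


Sum of reciprocals = 1/13 + 1/43 + 1/25 = 0.140179
HM = 3/0.140179 = 21.4012

HM = 21.4012


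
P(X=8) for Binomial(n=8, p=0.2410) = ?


C(8,8) = 1
p^8 = 1.137984e-05
(1-p)^0 = 1.000000
P = 1 * 1.137984e-05 * 1.000000 = 1.1380e-05

P(X=8) = 1.1380e-05


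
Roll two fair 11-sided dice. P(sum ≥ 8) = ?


Total outcomes = 11×11 = 121
Favorable (sum ≥ 8): 100
P = 100/121 = 0.8264

P = 0.8264


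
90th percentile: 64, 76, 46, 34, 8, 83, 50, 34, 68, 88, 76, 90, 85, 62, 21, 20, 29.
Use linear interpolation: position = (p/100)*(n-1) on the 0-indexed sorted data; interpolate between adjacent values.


Sorted: 8, 20, 21, 29, 34, 34, 46, 50, 62, 64, 68, 76, 76, 83, 85, 88, 90
n = 17
Index = 90/100 * 16 = 14.4000
Lower = data[14] = 85, Upper = data[15] = 88
P90 = 85 + 0.4000*(3) = 86.2000

P90 = 86.2000


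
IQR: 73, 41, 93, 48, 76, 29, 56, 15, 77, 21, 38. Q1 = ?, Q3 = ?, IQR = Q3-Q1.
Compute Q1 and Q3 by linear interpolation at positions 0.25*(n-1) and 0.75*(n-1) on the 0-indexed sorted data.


Sorted: 15, 21, 29, 38, 41, 48, 56, 73, 76, 77, 93
Q1 (25th %ile) = 33.5000
Q3 (75th %ile) = 74.5000
IQR = 74.5000 - 33.5000 = 41.0000

IQR = 41.0000


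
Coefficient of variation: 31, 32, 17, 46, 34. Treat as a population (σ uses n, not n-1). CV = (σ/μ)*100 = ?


Mean = 32.0000
SD = 9.2304
CV = (9.2304/32.0000)*100 = 28.8450%

CV = 28.8450%


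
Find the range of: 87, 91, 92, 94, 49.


Max = 94, Min = 49
Range = 94 - 49 = 45

Range = 45


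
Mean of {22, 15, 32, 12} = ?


Sum = 22 + 15 + 32 + 12 = 81
n = 4
Mean = 81/4 = 20.2500

Mean = 20.2500


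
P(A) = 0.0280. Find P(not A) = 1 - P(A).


P(not A) = 1 - 0.0280 = 0.9720

P(not A) = 0.9720


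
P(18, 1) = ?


P(18,1) = 18!/17!
= 6402373705728000/355687428096000
= 18

P(18,1) = 18


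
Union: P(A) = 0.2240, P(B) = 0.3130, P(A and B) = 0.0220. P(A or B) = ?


P(A∪B) = 0.2240 + 0.3130 - 0.0220
= 0.5370 - 0.0220
= 0.5150

P(A∪B) = 0.5150


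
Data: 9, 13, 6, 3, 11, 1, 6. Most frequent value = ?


Frequencies: 1:1, 3:1, 6:2, 9:1, 11:1, 13:1
Max frequency = 2
Mode = 6

Mode = 6


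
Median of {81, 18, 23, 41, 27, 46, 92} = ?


Sorted: 18, 23, 27, 41, 46, 81, 92
n = 7 (odd)
Middle value = 41

Median = 41


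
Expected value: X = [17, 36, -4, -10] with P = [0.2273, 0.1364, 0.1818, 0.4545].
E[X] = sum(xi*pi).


E[X] = 17*0.2273 + 36*0.1364 - 4*0.1818 - 10*0.4545
= 3.8641 + 4.9104 - 0.7272 - 4.5450
= 3.5023

E[X] = 3.5023


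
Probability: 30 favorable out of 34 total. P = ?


P = 30/34 = 0.8824

P = 0.8824


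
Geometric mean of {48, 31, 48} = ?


Product = 48 × 31 × 48 = 71424
GM = 71424^(1/3) = 41.4904

GM = 41.4904


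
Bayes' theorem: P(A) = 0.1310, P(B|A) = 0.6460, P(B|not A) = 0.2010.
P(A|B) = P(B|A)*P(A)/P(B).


P(B) = P(B|A)*P(A) + P(B|A')*P(A')
= 0.6460*0.1310 + 0.2010*0.8690
= 0.084626 + 0.174669 = 0.259295
P(A|B) = 0.084626/0.259295 = 0.3264

P(A|B) = 0.3264
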